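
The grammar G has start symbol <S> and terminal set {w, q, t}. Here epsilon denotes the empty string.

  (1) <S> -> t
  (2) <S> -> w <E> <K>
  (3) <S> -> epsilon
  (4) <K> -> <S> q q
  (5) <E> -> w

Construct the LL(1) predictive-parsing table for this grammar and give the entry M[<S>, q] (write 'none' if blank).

<S> -> epsilon

FIRST(<S>) = {epsilon, t, w}
FIRST(<E>) = {w}
FIRST(<K>) = {q, t, w}  (via <S> q q)
FOLLOW(<S>) includes $ since <S> is the start symbol.
FOLLOW(<S>): in <K>-><S> q q, <S> is followed by q q with FIRST {q}. Thus FOLLOW(<S>) = {$, q}.
For <S> -> t: FIRST(t) = {t}, so it goes in M[<S>, t] for t ∈ {t}.
For <S> -> w <E> <K>: FIRST(w <E> <K>) = {w}, so it goes in M[<S>, t] for t ∈ {w}.
For <S> -> epsilon: FIRST(epsilon) = {epsilon}, so it goes in M[<S>, t] for t ∈ {}; since epsilon ∈ FIRST, also for every t ∈ FOLLOW(<S>) = {$, q}.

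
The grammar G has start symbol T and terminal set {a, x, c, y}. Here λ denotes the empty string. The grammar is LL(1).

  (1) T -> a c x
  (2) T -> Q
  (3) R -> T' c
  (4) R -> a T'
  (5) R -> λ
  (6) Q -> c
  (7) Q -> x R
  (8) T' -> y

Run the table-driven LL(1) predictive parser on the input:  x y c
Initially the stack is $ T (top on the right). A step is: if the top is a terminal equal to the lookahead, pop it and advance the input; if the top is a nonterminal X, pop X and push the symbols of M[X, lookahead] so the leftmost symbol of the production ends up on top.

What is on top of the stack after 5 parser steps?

y

     Stack   Input    Action
  1  $ T     x y c $  expand T -> Q
  2  $ Q     x y c $  expand Q -> x R
  3  $ R x   x y c $  match x
  4  $ R     y c $    expand R -> T' c
  5  $ c T'  y c $    expand T' -> y
Stack after step 5: $ c y (top = y).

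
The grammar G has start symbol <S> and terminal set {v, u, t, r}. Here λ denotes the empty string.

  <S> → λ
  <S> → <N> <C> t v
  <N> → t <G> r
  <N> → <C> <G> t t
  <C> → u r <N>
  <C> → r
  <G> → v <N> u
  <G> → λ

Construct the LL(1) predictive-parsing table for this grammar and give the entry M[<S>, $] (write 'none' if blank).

FIRST(<C>) = {r, u}
FIRST(<G>) = {λ, v}
FIRST(<N>) = {r, t, u}  (via <C> <G> t t)
FIRST(<S>) = {λ, r, t, u}  (via <N> <C> t v)
FOLLOW(<S>) includes $ since <S> is the start symbol.
FOLLOW(<S>): <S> appears on no right-hand side. Thus FOLLOW(<S>) = {$}.
For <S> → λ: FIRST(λ) = {λ}, so it goes in M[<S>, t] for t ∈ {}; since λ ∈ FIRST, also for every t ∈ FOLLOW(<S>) = {$}.
For <S> → <N> <C> t v: FIRST(<N> <C> t v) = {r, t, u}, so it goes in M[<S>, t] for t ∈ {r, t, u}.

<S> → λ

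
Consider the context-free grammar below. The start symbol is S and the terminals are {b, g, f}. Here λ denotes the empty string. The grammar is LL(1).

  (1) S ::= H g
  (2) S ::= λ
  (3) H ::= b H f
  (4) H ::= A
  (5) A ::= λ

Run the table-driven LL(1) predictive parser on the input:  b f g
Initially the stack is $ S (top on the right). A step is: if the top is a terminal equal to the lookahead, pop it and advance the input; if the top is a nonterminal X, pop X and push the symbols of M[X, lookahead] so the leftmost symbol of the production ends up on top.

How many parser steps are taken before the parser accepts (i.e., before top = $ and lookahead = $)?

7

     Stack      Input    Action
  1  $ S        b f g $  expand S ::= H g
  2  $ g H      b f g $  expand H ::= b H f
  3  $ g f H b  b f g $  match b
  4  $ g f H    f g $    expand H ::= A
  5  $ g f A    f g $    expand A ::= λ
  6  $ g f      f g $    match f
  7  $ g        g $      match g
Accept reached after 7 steps.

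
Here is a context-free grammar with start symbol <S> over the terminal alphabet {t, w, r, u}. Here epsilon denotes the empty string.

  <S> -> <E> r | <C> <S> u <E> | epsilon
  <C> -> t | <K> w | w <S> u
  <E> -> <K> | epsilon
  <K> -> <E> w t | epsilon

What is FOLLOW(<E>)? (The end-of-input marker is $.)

FIRST(<S>) = {epsilon, r, t, w}  (via <E> r, <C> <S> u <E>)
FIRST(<C>) = {t, w}  (via <K> w)
FIRST(<E>) = {epsilon, w}  (via <K>)
FIRST(<K>) = {epsilon, w}  (via <E> w t)
FOLLOW(<S>) includes $ since <S> is the start symbol.
FOLLOW(<S>): in <S>-><C> <S> u <E>, <S> is followed by u <E> with FIRST {u}; in <C>->w <S> u, <S> is followed by u with FIRST {u}. Thus FOLLOW(<S>) = {$, u}.
FOLLOW(<C>): in <S>-><C> <S> u <E>, <C> is followed by <S> u <E> with FIRST {r, t, u, w}. Thus FOLLOW(<C>) = {r, t, u, w}.
FOLLOW(<E>): in <S>-><E> r, <E> is followed by r with FIRST {r}; in <S>-><C> <S> u <E>, the suffix after <E> is empty, so FOLLOW(<E>) ⊇ FOLLOW(<S>) = {$, u}; in <K>-><E> w t, <E> is followed by w t with FIRST {w}. Thus FOLLOW(<E>) = {$, r, u, w}.
FOLLOW(<K>): in <C>-><K> w, <K> is followed by w with FIRST {w}; in <E>-><K>, the suffix after <K> is empty, so FOLLOW(<K>) ⊇ FOLLOW(<E>) = {$, r, u, w}. Thus FOLLOW(<K>) = {$, r, u, w}.

{$, r, u, w}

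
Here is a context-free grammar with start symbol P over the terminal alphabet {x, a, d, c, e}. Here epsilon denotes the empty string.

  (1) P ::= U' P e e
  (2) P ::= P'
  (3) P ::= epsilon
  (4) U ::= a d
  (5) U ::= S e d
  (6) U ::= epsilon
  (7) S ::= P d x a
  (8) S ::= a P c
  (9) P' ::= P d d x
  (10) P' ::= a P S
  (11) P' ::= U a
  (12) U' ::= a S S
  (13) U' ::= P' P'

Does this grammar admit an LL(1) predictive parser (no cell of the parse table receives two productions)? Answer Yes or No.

FIRST(P) = {epsilon, a, d}
FIRST(U) = {epsilon, a, d}
FIRST(S) = {a, d}
FIRST(P') = {a, d}
FIRST(U') = {a, d}
FOLLOW(P) = {$, a, c, d, e}
FOLLOW(U) = {a}
FOLLOW(S) = {$, a, c, d, e}
FOLLOW(P') = {$, a, c, d, e}
FOLLOW(U') = {a, d, e}
Cell M[P, a] receives both P ::= U' P e e and P ::= P' and P ::= epsilon — the grammar is not LL(1).

No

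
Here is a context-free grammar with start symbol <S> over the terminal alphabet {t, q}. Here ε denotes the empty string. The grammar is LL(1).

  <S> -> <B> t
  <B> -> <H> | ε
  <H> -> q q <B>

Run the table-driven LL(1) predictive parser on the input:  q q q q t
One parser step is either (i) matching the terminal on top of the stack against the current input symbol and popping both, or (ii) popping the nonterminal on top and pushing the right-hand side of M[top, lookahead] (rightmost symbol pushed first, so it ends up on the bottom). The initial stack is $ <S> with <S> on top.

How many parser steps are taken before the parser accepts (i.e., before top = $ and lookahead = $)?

11

step 1: stack=$ <S>  input=q q q q t $  — expand <S> -> <B> t
step 2: stack=$ t <B>  input=q q q q t $  — expand <B> -> <H>
step 3: stack=$ t <H>  input=q q q q t $  — expand <H> -> q q <B>
step 4: stack=$ t <B> q q  input=q q q q t $  — match q
step 5: stack=$ t <B> q  input=q q q t $  — match q
step 6: stack=$ t <B>  input=q q t $  — expand <B> -> <H>
step 7: stack=$ t <H>  input=q q t $  — expand <H> -> q q <B>
step 8: stack=$ t <B> q q  input=q q t $  — match q
step 9: stack=$ t <B> q  input=q t $  — match q
step 10: stack=$ t <B>  input=t $  — expand <B> -> ε
step 11: stack=$ t  input=t $  — match t
Accept reached after 11 steps.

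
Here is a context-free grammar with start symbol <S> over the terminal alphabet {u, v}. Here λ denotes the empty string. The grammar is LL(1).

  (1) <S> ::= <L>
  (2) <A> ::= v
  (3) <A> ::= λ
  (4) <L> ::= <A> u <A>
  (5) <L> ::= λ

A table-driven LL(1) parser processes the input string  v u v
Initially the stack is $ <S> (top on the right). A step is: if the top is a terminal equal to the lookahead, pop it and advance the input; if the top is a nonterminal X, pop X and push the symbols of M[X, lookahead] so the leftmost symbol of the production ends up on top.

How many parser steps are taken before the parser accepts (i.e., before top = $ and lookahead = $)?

7

step 1: stack=$ <S>  input=v u v $  — expand <S> ::= <L>
step 2: stack=$ <L>  input=v u v $  — expand <L> ::= <A> u <A>
step 3: stack=$ <A> u <A>  input=v u v $  — expand <A> ::= v
step 4: stack=$ <A> u v  input=v u v $  — match v
step 5: stack=$ <A> u  input=u v $  — match u
step 6: stack=$ <A>  input=v $  — expand <A> ::= v
step 7: stack=$ v  input=v $  — match v
Accept reached after 7 steps.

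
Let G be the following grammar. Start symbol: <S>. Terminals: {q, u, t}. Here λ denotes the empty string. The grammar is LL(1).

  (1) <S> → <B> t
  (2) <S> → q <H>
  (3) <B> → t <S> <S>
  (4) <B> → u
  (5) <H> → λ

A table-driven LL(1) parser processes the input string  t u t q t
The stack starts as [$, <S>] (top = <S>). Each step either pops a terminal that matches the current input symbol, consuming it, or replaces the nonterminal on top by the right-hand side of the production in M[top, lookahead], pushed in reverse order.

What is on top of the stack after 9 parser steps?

<H>

step 1: stack=$ <S>  input=t u t q t $  — expand <S> → <B> t
step 2: stack=$ t <B>  input=t u t q t $  — expand <B> → t <S> <S>
step 3: stack=$ t <S> <S> t  input=t u t q t $  — match t
step 4: stack=$ t <S> <S>  input=u t q t $  — expand <S> → <B> t
step 5: stack=$ t <S> t <B>  input=u t q t $  — expand <B> → u
step 6: stack=$ t <S> t u  input=u t q t $  — match u
step 7: stack=$ t <S> t  input=t q t $  — match t
step 8: stack=$ t <S>  input=q t $  — expand <S> → q <H>
step 9: stack=$ t <H> q  input=q t $  — match q
Stack after step 9: $ t <H> (top = <H>).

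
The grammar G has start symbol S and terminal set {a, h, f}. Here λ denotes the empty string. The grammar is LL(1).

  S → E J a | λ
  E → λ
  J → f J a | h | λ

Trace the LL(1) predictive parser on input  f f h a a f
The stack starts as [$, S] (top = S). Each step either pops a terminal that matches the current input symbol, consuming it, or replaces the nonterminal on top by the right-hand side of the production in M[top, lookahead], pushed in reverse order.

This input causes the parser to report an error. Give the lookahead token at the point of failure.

f

      Stack        Input          Action
   1  $ S          f f h a a f $  expand S → E J a
   2  $ a J E      f f h a a f $  expand E → λ
   3  $ a J        f f h a a f $  expand J → f J a
   4  $ a a J f    f f h a a f $  match f
   5  $ a a J      f h a a f $    expand J → f J a
   6  $ a a a J f  f h a a f $    match f
   7  $ a a a J    h a a f $      expand J → h
   8  $ a a a h    h a a f $      match h
   9  $ a a a      a a f $        match a
  10  $ a a        a f $          match a
  11  $ a          f $            error: top is terminal a but lookahead is f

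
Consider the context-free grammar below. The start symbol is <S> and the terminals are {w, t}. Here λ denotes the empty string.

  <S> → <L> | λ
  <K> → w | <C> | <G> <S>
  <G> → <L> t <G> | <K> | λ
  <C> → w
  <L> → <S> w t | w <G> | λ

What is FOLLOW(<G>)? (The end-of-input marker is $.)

{$, t, w}

FIRST(<C>) = {w}
FIRST(<S>) = {λ, w}  (via <L>)
FIRST(<L>) = {λ, w}  (via <S> w t)
FIRST(<K>) = {λ, t, w}  (via <C>, <G> <S>)
FIRST(<G>) = {λ, t, w}  (via <L> t <G>, <K>)
FOLLOW(<S>) includes $ since <S> is the start symbol.
FOLLOW(<S>): in <K>→<G> <S>, the suffix after <S> is empty, so FOLLOW(<S>) ⊇ FOLLOW(<K>) = {$, t, w}; in <L>→<S> w t, <S> is followed by w t with FIRST {w}. Thus FOLLOW(<S>) = {$, t, w}.
FOLLOW(<L>): in <S>→<L>, the suffix after <L> is empty, so FOLLOW(<L>) ⊇ FOLLOW(<S>) = {$, t, w}; in <G>→<L> t <G>, <L> is followed by t <G> with FIRST {t}. Thus FOLLOW(<L>) = {$, t, w}.
FOLLOW(<K>): in <G>→<K>, the suffix after <K> is empty, so FOLLOW(<K>) ⊇ FOLLOW(<G>) = {$, t, w}. Thus FOLLOW(<K>) = {$, t, w}.
FOLLOW(<G>): in <K>→<G> <S>, <G> is followed by <S> with FIRST {λ, w}; in <K>→<G> <S>, the suffix after <G> is nullable, so FOLLOW(<G>) ⊇ FOLLOW(<K>) = {$, t, w}; in <G>→<L> t <G>, the suffix after <G> is empty (adds nothing new); in <L>→w <G>, the suffix after <G> is empty, so FOLLOW(<G>) ⊇ FOLLOW(<L>) = {$, t, w}. Thus FOLLOW(<G>) = {$, t, w}.
FOLLOW(<C>): in <K>→<C>, the suffix after <C> is empty, so FOLLOW(<C>) ⊇ FOLLOW(<K>) = {$, t, w}. Thus FOLLOW(<C>) = {$, t, w}.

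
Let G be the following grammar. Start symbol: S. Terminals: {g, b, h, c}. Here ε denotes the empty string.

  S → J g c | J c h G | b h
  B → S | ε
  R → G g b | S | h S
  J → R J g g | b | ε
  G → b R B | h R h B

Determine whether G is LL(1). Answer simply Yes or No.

FIRST(S) = {b, c, g, h}
FIRST(B) = {ε, b, c, g, h}
FIRST(R) = {b, c, g, h}
FIRST(J) = {ε, b, c, g, h}
FIRST(G) = {b, h}
FOLLOW(S) = {$, b, c, g, h}
FOLLOW(B) = {$, b, c, g, h}
FOLLOW(R) = {$, b, c, g, h}
FOLLOW(J) = {c, g}
FOLLOW(G) = {$, b, c, g, h}
Cell M[B, b] receives both B → S and B → ε — the grammar is not LL(1).

No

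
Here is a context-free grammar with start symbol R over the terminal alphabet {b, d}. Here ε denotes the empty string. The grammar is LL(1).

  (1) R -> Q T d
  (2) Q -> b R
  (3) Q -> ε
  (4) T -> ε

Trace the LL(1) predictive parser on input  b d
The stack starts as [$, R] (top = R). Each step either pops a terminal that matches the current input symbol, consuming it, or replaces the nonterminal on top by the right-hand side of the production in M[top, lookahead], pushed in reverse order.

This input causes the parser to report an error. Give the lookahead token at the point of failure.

$

step 1: stack=$ R  input=b d $  — expand R -> Q T d
step 2: stack=$ d T Q  input=b d $  — expand Q -> b R
step 3: stack=$ d T R b  input=b d $  — match b
step 4: stack=$ d T R  input=d $  — expand R -> Q T d
step 5: stack=$ d T d T Q  input=d $  — expand Q -> ε
step 6: stack=$ d T d T  input=d $  — expand T -> ε
step 7: stack=$ d T d  input=d $  — match d
step 8: stack=$ d T  input=$  — error: M[T, $] is empty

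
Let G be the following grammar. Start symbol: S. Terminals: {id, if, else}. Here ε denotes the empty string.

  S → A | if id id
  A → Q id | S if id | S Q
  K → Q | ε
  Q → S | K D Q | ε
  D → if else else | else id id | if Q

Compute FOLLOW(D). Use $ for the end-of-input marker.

FIRST(D) = {else, if}
FIRST(S) = {else, id, if}  (via A)
FIRST(A) = {else, id, if}  (via Q id, S if id, S Q)
FIRST(K) = {ε, else, id, if}  (via Q)
FIRST(Q) = {ε, else, id, if}  (via S, K D Q)
FOLLOW(S) includes $ since S is the start symbol.
FOLLOW(K): in Q→K D Q, K is followed by D Q with FIRST {else, if}. Thus FOLLOW(K) = {else, if}.
FOLLOW(S): in A→S if id, S is followed by if id with FIRST {if}; in A→S Q, S is followed by Q with FIRST {ε, else, id, if}; in A→S Q, the suffix after S is nullable, so FOLLOW(S) ⊇ FOLLOW(A) = {$, else, id, if}; in Q→S, the suffix after S is empty, so FOLLOW(S) ⊇ FOLLOW(Q) = {$, else, id, if}. Thus FOLLOW(S) = {$, else, id, if}.
FOLLOW(A): in S→A, the suffix after A is empty, so FOLLOW(A) ⊇ FOLLOW(S) = {$, else, id, if}. Thus FOLLOW(A) = {$, else, id, if}.
FOLLOW(Q): in A→Q id, Q is followed by id with FIRST {id}; in A→S Q, the suffix after Q is empty, so FOLLOW(Q) ⊇ FOLLOW(A) = {$, else, id, if}; in K→Q, the suffix after Q is empty, so FOLLOW(Q) ⊇ FOLLOW(K) = {else, if}; in Q→K D Q, the suffix after Q is empty (adds nothing new); in D→if Q, the suffix after Q is empty, so FOLLOW(Q) ⊇ FOLLOW(D) = {$, else, id, if}. Thus FOLLOW(Q) = {$, else, id, if}.
FOLLOW(D): in Q→K D Q, D is followed by Q with FIRST {ε, else, id, if}; in Q→K D Q, the suffix after D is nullable, so FOLLOW(D) ⊇ FOLLOW(Q) = {$, else, id, if}. Thus FOLLOW(D) = {$, else, id, if}.

{$, else, id, if}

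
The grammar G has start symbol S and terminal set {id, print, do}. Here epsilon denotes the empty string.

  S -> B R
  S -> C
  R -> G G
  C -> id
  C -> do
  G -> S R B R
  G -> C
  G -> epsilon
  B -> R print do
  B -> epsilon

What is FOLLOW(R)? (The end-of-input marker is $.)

{$, do, id, print}

FIRST(C) = {do, id}
FIRST(S) = {epsilon, do, id, print}  (via B R, C)
FIRST(R) = {epsilon, do, id, print}  (via G G)
FIRST(B) = {epsilon, do, id, print}  (via R print do)
FIRST(G) = {epsilon, do, id, print}  (via S R B R, C)
FOLLOW(S) includes $ since S is the start symbol.
FOLLOW(S): in G->S R B R, S is followed by R B R with FIRST {epsilon, do, id, print}; in G->S R B R, the suffix after S is nullable, so FOLLOW(S) ⊇ FOLLOW(G) = {$, do, id, print}. Thus FOLLOW(S) = {$, do, id, print}.
FOLLOW(R): in S->B R, the suffix after R is empty, so FOLLOW(R) ⊇ FOLLOW(S) = {$, do, id, print}; in G->S R B R (occurrence 1), R is followed by B R with FIRST {epsilon, do, id, print}; in G->S R B R (occurrence 1), the suffix after R is nullable, so FOLLOW(R) ⊇ FOLLOW(G) = {$, do, id, print}; in G->S R B R (occurrence 2), the suffix after R is empty, so FOLLOW(R) ⊇ FOLLOW(G) = {$, do, id, print}; in B->R print do, R is followed by print do with FIRST {print}. Thus FOLLOW(R) = {$, do, id, print}.
FOLLOW(G): in R->G G (occurrence 1), G is followed by G with FIRST {epsilon, do, id, print}; in R->G G (occurrence 1), the suffix after G is nullable, so FOLLOW(G) ⊇ FOLLOW(R) = {$, do, id, print}; in R->G G (occurrence 2), the suffix after G is empty, so FOLLOW(G) ⊇ FOLLOW(R) = {$, do, id, print}. Thus FOLLOW(G) = {$, do, id, print}.
FOLLOW(C): in S->C, the suffix after C is empty, so FOLLOW(C) ⊇ FOLLOW(S) = {$, do, id, print}; in G->C, the suffix after C is empty, so FOLLOW(C) ⊇ FOLLOW(G) = {$, do, id, print}. Thus FOLLOW(C) = {$, do, id, print}.
FOLLOW(B): in S->B R, B is followed by R with FIRST {epsilon, do, id, print}; in S->B R, the suffix after B is nullable, so FOLLOW(B) ⊇ FOLLOW(S) = {$, do, id, print}; in G->S R B R, B is followed by R with FIRST {epsilon, do, id, print}; in G->S R B R, the suffix after B is nullable, so FOLLOW(B) ⊇ FOLLOW(G) = {$, do, id, print}. Thus FOLLOW(B) = {$, do, id, print}.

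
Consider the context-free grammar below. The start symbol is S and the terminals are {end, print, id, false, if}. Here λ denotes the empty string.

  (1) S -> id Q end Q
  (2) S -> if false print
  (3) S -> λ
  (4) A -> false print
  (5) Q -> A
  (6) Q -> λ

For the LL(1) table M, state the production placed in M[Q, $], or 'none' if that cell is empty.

FIRST(S): from S->id Q end Q we get {id}; from S->if false print we get {if}; from S->λ we get {λ}. So FIRST(S) = {λ, id, if}.
FIRST(A): from A->false print we get {false}. So FIRST(A) = {false}.
FIRST(Q): from Q->A we get {false}; from Q->λ we get {λ}. So FIRST(Q) = {λ, false}.
FOLLOW(S) includes $ since S is the start symbol.
FOLLOW(S): S appears on no right-hand side. Thus FOLLOW(S) = {$}.
FOLLOW(Q): in S->id Q end Q (occurrence 1), Q is followed by end Q with FIRST {end}; in S->id Q end Q (occurrence 2), the suffix after Q is empty, so FOLLOW(Q) ⊇ FOLLOW(S) = {$}. Thus FOLLOW(Q) = {$, end}.
For Q -> A: FIRST(A) = {false}, so it goes in M[Q, t] for t ∈ {false}.
For Q -> λ: FIRST(λ) = {λ}, so it goes in M[Q, t] for t ∈ {}; since λ ∈ FIRST, also for every t ∈ FOLLOW(Q) = {$, end}.

Q -> λ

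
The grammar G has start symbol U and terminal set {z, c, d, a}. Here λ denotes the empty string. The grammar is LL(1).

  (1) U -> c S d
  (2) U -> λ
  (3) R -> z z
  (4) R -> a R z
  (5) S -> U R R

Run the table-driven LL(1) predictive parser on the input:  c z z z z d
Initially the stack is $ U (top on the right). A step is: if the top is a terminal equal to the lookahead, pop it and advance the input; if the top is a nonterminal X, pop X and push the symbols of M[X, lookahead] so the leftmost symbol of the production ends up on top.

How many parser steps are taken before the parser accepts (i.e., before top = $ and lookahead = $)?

11

step 1: stack=$ U  input=c z z z z d $  — expand U -> c S d
step 2: stack=$ d S c  input=c z z z z d $  — match c
step 3: stack=$ d S  input=z z z z d $  — expand S -> U R R
step 4: stack=$ d R R U  input=z z z z d $  — expand U -> λ
step 5: stack=$ d R R  input=z z z z d $  — expand R -> z z
step 6: stack=$ d R z z  input=z z z z d $  — match z
step 7: stack=$ d R z  input=z z z d $  — match z
step 8: stack=$ d R  input=z z d $  — expand R -> z z
step 9: stack=$ d z z  input=z z d $  — match z
step 10: stack=$ d z  input=z d $  — match z
step 11: stack=$ d  input=d $  — match d
Accept reached after 11 steps.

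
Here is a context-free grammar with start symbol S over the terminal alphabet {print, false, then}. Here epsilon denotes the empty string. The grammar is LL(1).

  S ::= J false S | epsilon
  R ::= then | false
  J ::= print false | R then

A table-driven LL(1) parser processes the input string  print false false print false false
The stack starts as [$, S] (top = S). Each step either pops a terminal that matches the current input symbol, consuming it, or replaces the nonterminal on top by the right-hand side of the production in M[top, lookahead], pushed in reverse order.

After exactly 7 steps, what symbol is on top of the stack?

step 1: stack=$ S  input=print false false print false false $  — expand S ::= J false S
step 2: stack=$ S false J  input=print false false print false false $  — expand J ::= print false
step 3: stack=$ S false false print  input=print false false print false false $  — match print
step 4: stack=$ S false false  input=false false print false false $  — match false
step 5: stack=$ S false  input=false print false false $  — match false
step 6: stack=$ S  input=print false false $  — expand S ::= J false S
step 7: stack=$ S false J  input=print false false $  — expand J ::= print false
Stack after step 7: $ S false false print (top = print).

print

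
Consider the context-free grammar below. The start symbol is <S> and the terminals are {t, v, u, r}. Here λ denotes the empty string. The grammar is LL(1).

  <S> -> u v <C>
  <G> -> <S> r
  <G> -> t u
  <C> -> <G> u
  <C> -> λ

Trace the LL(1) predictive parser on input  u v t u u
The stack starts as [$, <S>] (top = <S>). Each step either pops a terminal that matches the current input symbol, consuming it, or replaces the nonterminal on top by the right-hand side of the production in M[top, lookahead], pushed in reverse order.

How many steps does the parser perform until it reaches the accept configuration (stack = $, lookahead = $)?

step 1: stack=$ <S>  input=u v t u u $  — expand <S> -> u v <C>
step 2: stack=$ <C> v u  input=u v t u u $  — match u
step 3: stack=$ <C> v  input=v t u u $  — match v
step 4: stack=$ <C>  input=t u u $  — expand <C> -> <G> u
step 5: stack=$ u <G>  input=t u u $  — expand <G> -> t u
step 6: stack=$ u u t  input=t u u $  — match t
step 7: stack=$ u u  input=u u $  — match u
step 8: stack=$ u  input=u $  — match u
Accept reached after 8 steps.

8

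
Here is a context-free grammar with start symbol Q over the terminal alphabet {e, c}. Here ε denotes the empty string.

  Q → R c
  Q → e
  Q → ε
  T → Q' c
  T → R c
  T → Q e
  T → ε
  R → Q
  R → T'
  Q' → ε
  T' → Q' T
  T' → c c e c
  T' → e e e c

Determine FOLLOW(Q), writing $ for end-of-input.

{$, c, e}

FIRST(Q'): from Q'→ε we get {ε}. So FIRST(Q') = {ε}.
FIRST(Q): from Q→R c we get {c, e}; from Q→e we get {e}; from Q→ε we get {ε}. So FIRST(Q) = {ε, c, e}.
FIRST(T): from T→Q' c we get {c}; from T→R c we get {c, e}; from T→Q e we get {c, e}; from T→ε we get {ε}. So FIRST(T) = {ε, c, e}.
FIRST(T'): from T'→Q' T we get {ε, c, e}; from T'→c c e c we get {c}; from T'→e e e c we get {e}. So FIRST(T') = {ε, c, e}.
FIRST(R): from R→Q we get {ε, c, e}; from R→T' we get {ε, c, e}. So FIRST(R) = {ε, c, e}.
FOLLOW(Q) includes $ since Q is the start symbol.
FOLLOW(R): in Q→R c, R is followed by c with FIRST {c}; in T→R c, R is followed by c with FIRST {c}. Thus FOLLOW(R) = {c}.
FOLLOW(Q): in T→Q e, Q is followed by e with FIRST {e}; in R→Q, the suffix after Q is empty, so FOLLOW(Q) ⊇ FOLLOW(R) = {c}. Thus FOLLOW(Q) = {$, c, e}.
FOLLOW(T'): in R→T', the suffix after T' is empty, so FOLLOW(T') ⊇ FOLLOW(R) = {c}. Thus FOLLOW(T') = {c}.
FOLLOW(T): in T'→Q' T, the suffix after T is empty, so FOLLOW(T) ⊇ FOLLOW(T') = {c}. Thus FOLLOW(T) = {c}.
FOLLOW(Q'): in T→Q' c, Q' is followed by c with FIRST {c}; in T'→Q' T, Q' is followed by T with FIRST {ε, c, e}; in T'→Q' T, the suffix after Q' is nullable, so FOLLOW(Q') ⊇ FOLLOW(T') = {c}. Thus FOLLOW(Q') = {c, e}.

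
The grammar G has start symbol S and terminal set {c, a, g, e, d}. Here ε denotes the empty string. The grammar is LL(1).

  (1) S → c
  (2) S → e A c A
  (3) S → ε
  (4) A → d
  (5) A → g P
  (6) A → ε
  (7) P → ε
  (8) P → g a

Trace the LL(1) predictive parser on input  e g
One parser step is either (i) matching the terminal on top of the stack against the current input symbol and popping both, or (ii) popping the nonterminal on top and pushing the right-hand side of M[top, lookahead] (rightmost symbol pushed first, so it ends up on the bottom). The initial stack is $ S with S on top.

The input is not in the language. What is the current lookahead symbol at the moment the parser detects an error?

     Stack      Input  Action
  1  $ S        e g $  expand S → e A c A
  2  $ A c A e  e g $  match e
  3  $ A c A    g $    expand A → g P
  4  $ A c P g  g $    match g
  5  $ A c P    $      expand P → ε
  6  $ A c      $      error: top is terminal c but lookahead is $

$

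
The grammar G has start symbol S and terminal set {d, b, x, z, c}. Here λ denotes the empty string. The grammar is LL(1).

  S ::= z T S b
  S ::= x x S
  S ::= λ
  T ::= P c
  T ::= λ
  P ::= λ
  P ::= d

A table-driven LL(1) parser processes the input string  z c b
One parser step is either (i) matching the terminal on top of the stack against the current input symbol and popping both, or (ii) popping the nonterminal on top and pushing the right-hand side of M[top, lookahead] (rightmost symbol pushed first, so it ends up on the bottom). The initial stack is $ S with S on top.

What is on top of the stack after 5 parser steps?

     Stack      Input    Action
  1  $ S        z c b $  expand S ::= z T S b
  2  $ b S T z  z c b $  match z
  3  $ b S T    c b $    expand T ::= P c
  4  $ b S c P  c b $    expand P ::= λ
  5  $ b S c    c b $    match c
Stack after step 5: $ b S (top = S).

S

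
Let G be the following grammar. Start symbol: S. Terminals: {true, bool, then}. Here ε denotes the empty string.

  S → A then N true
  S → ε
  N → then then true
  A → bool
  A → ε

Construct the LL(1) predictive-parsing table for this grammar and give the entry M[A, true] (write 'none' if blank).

FIRST(N) = {then}
FIRST(A) = {ε, bool}
FIRST(S) = {ε, bool, then}  (via A then N true)
FOLLOW(S) includes $ since S is the start symbol.
FOLLOW(A): in S→A then N true, A is followed by then N true with FIRST {then}. Thus FOLLOW(A) = {then}.
For A → bool: FIRST(bool) = {bool}, so it goes in M[A, t] for t ∈ {bool}.
For A → ε: FIRST(ε) = {ε}, so it goes in M[A, t] for t ∈ {}; since ε ∈ FIRST, also for every t ∈ FOLLOW(A) = {then}.
None of these place a production in M[A, true].

none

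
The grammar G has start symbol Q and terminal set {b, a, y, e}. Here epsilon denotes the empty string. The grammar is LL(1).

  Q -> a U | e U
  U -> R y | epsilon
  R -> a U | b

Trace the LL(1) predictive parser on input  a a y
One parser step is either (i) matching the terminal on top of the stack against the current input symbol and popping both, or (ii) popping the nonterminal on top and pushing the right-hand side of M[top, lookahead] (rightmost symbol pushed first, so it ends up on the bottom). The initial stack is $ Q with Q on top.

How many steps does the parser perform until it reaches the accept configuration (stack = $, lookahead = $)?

step 1: stack=$ Q  input=a a y $  — expand Q -> a U
step 2: stack=$ U a  input=a a y $  — match a
step 3: stack=$ U  input=a y $  — expand U -> R y
step 4: stack=$ y R  input=a y $  — expand R -> a U
step 5: stack=$ y U a  input=a y $  — match a
step 6: stack=$ y U  input=y $  — expand U -> epsilon
step 7: stack=$ y  input=y $  — match y
Accept reached after 7 steps.

7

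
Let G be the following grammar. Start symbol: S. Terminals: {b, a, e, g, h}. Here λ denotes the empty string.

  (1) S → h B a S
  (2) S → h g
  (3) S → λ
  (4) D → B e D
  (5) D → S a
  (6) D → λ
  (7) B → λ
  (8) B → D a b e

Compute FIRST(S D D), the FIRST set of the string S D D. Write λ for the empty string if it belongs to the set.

FIRST(S): from S→h B a S we get {h}; from S→h g we get {h}; from S→λ we get {λ}. So FIRST(S) = {λ, h}.
FIRST(D): from D→B e D we get {a, e, h}; from D→S a we get {a, h}; from D→λ we get {λ}. So FIRST(D) = {λ, a, e, h}.
FIRST(B): from B→λ we get {λ}; from B→D a b e we get {a, e, h}. So FIRST(B) = {λ, a, e, h}.
FIRST(S D D): take FIRST of each symbol in turn, carrying on past any symbol whose FIRST contains λ; result {λ, a, e, h}.

{λ, a, e, h}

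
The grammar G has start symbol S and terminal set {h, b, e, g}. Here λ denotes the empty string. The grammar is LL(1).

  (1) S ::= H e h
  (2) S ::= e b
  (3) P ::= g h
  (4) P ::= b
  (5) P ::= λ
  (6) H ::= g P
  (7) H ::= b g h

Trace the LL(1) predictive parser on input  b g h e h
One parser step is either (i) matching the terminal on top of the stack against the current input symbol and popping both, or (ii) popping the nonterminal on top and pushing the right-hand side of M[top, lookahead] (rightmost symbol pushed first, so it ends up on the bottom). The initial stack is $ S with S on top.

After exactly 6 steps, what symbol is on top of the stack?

     Stack        Input        Action
  1  $ S          b g h e h $  expand S ::= H e h
  2  $ h e H      b g h e h $  expand H ::= b g h
  3  $ h e h g b  b g h e h $  match b
  4  $ h e h g    g h e h $    match g
  5  $ h e h      h e h $      match h
  6  $ h e        e h $        match e
Stack after step 6: $ h (top = h).

h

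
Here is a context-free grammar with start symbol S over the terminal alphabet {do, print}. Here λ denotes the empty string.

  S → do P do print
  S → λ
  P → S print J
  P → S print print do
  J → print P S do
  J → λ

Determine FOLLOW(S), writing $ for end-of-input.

{$, do, print}

FIRST(S): from S→do P do print we get {do}; from S→λ we get {λ}. So FIRST(S) = {λ, do}.
FIRST(J): from J→print P S do we get {print}; from J→λ we get {λ}. So FIRST(J) = {λ, print}.
FIRST(P): from P→S print J we get {do, print}; from P→S print print do we get {do, print}. So FIRST(P) = {do, print}.
FOLLOW(S) includes $ since S is the start symbol.
FOLLOW(S): in P→S print J, S is followed by print J with FIRST {print}; in P→S print print do, S is followed by print print do with FIRST {print}; in J→print P S do, S is followed by do with FIRST {do}. Thus FOLLOW(S) = {$, do, print}.
FOLLOW(P): in S→do P do print, P is followed by do print with FIRST {do}; in J→print P S do, P is followed by S do with FIRST {do}. Thus FOLLOW(P) = {do}.
FOLLOW(J): in P→S print J, the suffix after J is empty, so FOLLOW(J) ⊇ FOLLOW(P) = {do}. Thus FOLLOW(J) = {do}.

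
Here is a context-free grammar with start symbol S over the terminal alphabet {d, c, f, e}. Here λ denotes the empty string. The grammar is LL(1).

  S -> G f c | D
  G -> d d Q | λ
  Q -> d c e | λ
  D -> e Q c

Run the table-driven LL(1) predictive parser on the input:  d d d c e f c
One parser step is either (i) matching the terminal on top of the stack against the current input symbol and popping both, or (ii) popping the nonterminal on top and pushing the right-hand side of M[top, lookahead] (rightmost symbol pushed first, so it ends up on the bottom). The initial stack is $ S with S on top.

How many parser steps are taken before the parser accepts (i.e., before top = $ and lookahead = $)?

      Stack        Input            Action
   1  $ S          d d d c e f c $  expand S -> G f c
   2  $ c f G      d d d c e f c $  expand G -> d d Q
   3  $ c f Q d d  d d d c e f c $  match d
   4  $ c f Q d    d d c e f c $    match d
   5  $ c f Q      d c e f c $      expand Q -> d c e
   6  $ c f e c d  d c e f c $      match d
   7  $ c f e c    c e f c $        match c
   8  $ c f e      e f c $          match e
   9  $ c f        f c $            match f
  10  $ c          c $              match c
Accept reached after 10 steps.

10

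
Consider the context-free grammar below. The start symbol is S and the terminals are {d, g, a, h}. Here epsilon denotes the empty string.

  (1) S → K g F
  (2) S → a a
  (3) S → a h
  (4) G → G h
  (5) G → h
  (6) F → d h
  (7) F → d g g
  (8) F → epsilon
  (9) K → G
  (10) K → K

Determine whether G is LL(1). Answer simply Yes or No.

FIRST(S) = {a, h}
FIRST(G) = {h}
FIRST(F) = {epsilon, d}
FIRST(K) = {h}
FOLLOW(S) = {$}
FOLLOW(G) = {g, h}
FOLLOW(F) = {$}
FOLLOW(K) = {g}
Cell M[F, d] receives both F → d h and F → d g g — the grammar is not LL(1).

No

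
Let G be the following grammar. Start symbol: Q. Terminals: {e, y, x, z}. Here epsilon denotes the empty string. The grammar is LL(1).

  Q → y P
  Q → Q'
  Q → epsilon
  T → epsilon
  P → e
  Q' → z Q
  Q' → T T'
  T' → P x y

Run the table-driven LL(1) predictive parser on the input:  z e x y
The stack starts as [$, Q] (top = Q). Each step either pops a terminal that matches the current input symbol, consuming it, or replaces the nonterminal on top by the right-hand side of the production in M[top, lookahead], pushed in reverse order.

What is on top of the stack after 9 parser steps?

x

step 1: stack=$ Q  input=z e x y $  — expand Q → Q'
step 2: stack=$ Q'  input=z e x y $  — expand Q' → z Q
step 3: stack=$ Q z  input=z e x y $  — match z
step 4: stack=$ Q  input=e x y $  — expand Q → Q'
step 5: stack=$ Q'  input=e x y $  — expand Q' → T T'
step 6: stack=$ T' T  input=e x y $  — expand T → epsilon
step 7: stack=$ T'  input=e x y $  — expand T' → P x y
step 8: stack=$ y x P  input=e x y $  — expand P → e
step 9: stack=$ y x e  input=e x y $  — match e
Stack after step 9: $ y x (top = x).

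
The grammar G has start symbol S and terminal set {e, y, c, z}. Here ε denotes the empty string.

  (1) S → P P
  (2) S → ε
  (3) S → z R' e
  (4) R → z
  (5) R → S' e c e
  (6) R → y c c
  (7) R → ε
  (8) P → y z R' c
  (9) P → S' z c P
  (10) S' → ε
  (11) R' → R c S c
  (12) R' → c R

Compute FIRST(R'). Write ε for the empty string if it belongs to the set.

FIRST(S') = {ε}
FIRST(R) = {ε, e, y, z}  (via S' e c e)
FIRST(P) = {y, z}  (via S' z c P)
FIRST(S) = {ε, y, z}  (via P P)
FIRST(R') = {c, e, y, z}  (via R c S c)

{c, e, y, z}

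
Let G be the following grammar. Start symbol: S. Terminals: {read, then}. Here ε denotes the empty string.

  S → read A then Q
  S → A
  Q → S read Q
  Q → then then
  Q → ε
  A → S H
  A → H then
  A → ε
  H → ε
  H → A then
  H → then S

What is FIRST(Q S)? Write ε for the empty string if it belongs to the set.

{ε, read, then}

FIRST(S): from S→read A then Q we get {read}; from S→A we get {ε, read, then}. So FIRST(S) = {ε, read, then}.
FIRST(Q): from Q→S read Q we get {read, then}; from Q→then then we get {then}; from Q→ε we get {ε}. So FIRST(Q) = {ε, read, then}.
FIRST(A): from A→S H we get {ε, read, then}; from A→H then we get {read, then}; from A→ε we get {ε}. So FIRST(A) = {ε, read, then}.
FIRST(H): from H→ε we get {ε}; from H→A then we get {read, then}; from H→then S we get {then}. So FIRST(H) = {ε, read, then}.
FIRST(Q S): take FIRST of each symbol in turn, carrying on past any symbol whose FIRST contains ε; result {ε, read, then}.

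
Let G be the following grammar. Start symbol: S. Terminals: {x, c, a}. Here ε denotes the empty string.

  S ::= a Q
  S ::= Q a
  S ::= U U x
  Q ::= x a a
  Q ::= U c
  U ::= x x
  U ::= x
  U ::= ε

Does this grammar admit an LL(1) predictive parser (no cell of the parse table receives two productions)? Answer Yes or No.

No

FIRST(S) = {a, c, x}
FIRST(Q) = {c, x}
FIRST(U) = {ε, x}
FOLLOW(S) = {$}
FOLLOW(Q) = {$, a}
FOLLOW(U) = {c, x}
Cell M[Q, x] receives both Q ::= x a a and Q ::= U c — the grammar is not LL(1).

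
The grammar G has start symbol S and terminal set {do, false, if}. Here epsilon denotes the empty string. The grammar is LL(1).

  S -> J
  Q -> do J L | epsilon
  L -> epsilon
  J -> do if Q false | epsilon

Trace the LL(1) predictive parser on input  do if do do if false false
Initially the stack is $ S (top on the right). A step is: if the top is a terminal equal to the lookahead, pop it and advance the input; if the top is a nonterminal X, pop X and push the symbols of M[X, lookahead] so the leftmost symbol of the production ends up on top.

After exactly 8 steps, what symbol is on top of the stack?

if

     Stack                    Input                         Action
  1  $ S                      do if do do if false false $  expand S -> J
  2  $ J                      do if do do if false false $  expand J -> do if Q false
  3  $ false Q if do          do if do do if false false $  match do
  4  $ false Q if             if do do if false false $     match if
  5  $ false Q                do do if false false $        expand Q -> do J L
  6  $ false L J do           do do if false false $        match do
  7  $ false L J              do if false false $           expand J -> do if Q false
  8  $ false L false Q if do  do if false false $           match do
Stack after step 8: $ false L false Q if (top = if).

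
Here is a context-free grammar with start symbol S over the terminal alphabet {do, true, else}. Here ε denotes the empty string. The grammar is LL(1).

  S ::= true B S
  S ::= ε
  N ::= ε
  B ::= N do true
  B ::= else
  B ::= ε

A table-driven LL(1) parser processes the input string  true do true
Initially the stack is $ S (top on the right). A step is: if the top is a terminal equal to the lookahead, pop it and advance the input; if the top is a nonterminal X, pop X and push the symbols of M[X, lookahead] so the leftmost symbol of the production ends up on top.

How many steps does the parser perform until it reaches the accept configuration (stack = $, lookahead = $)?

     Stack          Input           Action
  1  $ S            true do true $  expand S ::= true B S
  2  $ S B true     true do true $  match true
  3  $ S B          do true $       expand B ::= N do true
  4  $ S true do N  do true $       expand N ::= ε
  5  $ S true do    do true $       match do
  6  $ S true       true $          match true
  7  $ S            $               expand S ::= ε
Accept reached after 7 steps.

7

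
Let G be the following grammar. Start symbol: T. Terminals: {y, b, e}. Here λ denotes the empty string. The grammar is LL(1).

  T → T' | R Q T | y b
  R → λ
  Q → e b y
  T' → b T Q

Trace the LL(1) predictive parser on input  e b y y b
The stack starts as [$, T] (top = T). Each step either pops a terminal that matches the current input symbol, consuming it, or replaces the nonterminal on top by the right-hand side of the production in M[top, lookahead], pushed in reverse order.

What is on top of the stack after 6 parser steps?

T

     Stack      Input        Action
  1  $ T        e b y y b $  expand T → R Q T
  2  $ T Q R    e b y y b $  expand R → λ
  3  $ T Q      e b y y b $  expand Q → e b y
  4  $ T y b e  e b y y b $  match e
  5  $ T y b    b y y b $    match b
  6  $ T y      y y b $      match y
Stack after step 6: $ T (top = T).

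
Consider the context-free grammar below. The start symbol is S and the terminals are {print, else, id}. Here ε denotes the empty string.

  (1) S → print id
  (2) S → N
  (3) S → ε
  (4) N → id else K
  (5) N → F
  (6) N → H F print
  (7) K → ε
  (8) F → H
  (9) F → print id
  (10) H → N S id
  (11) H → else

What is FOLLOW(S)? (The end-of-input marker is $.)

FIRST(K) = {ε}
FIRST(S) = {ε, else, id, print}  (via N)
FIRST(N) = {else, id, print}  (via F, H F print)
FIRST(H) = {else, id, print}  (via N S id)
FIRST(F) = {else, id, print}  (via H)
FOLLOW(S) includes $ since S is the start symbol.
FOLLOW(S): in H→N S id, S is followed by id with FIRST {id}. Thus FOLLOW(S) = {$, id}.
FOLLOW(N): in S→N, the suffix after N is empty, so FOLLOW(N) ⊇ FOLLOW(S) = {$, id}; in H→N S id, N is followed by S id with FIRST {else, id, print}. Thus FOLLOW(N) = {$, else, id, print}.
FOLLOW(K): in N→id else K, the suffix after K is empty, so FOLLOW(K) ⊇ FOLLOW(N) = {$, else, id, print}. Thus FOLLOW(K) = {$, else, id, print}.
FOLLOW(F): in N→F, the suffix after F is empty, so FOLLOW(F) ⊇ FOLLOW(N) = {$, else, id, print}; in N→H F print, F is followed by print with FIRST {print}. Thus FOLLOW(F) = {$, else, id, print}.
FOLLOW(H): in N→H F print, H is followed by F print with FIRST {else, id, print}; in F→H, the suffix after H is empty, so FOLLOW(H) ⊇ FOLLOW(F) = {$, else, id, print}. Thus FOLLOW(H) = {$, else, id, print}.

{$, id}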